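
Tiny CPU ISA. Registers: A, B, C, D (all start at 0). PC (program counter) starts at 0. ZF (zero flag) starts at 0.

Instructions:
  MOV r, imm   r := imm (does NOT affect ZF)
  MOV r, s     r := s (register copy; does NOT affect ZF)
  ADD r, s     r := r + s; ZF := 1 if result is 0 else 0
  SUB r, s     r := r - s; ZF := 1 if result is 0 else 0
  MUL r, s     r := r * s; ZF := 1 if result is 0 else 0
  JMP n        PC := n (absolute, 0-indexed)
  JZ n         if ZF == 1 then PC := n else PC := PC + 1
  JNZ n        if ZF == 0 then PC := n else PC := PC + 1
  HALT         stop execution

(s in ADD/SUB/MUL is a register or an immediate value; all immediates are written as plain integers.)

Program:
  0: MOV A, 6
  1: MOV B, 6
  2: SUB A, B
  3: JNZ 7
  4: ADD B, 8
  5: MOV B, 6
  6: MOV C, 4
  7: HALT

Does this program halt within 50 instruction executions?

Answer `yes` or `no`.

Answer: yes

Derivation:
Step 1: PC=0 exec 'MOV A, 6'. After: A=6 B=0 C=0 D=0 ZF=0 PC=1
Step 2: PC=1 exec 'MOV B, 6'. After: A=6 B=6 C=0 D=0 ZF=0 PC=2
Step 3: PC=2 exec 'SUB A, B'. After: A=0 B=6 C=0 D=0 ZF=1 PC=3
Step 4: PC=3 exec 'JNZ 7'. After: A=0 B=6 C=0 D=0 ZF=1 PC=4
Step 5: PC=4 exec 'ADD B, 8'. After: A=0 B=14 C=0 D=0 ZF=0 PC=5
Step 6: PC=5 exec 'MOV B, 6'. After: A=0 B=6 C=0 D=0 ZF=0 PC=6
Step 7: PC=6 exec 'MOV C, 4'. After: A=0 B=6 C=4 D=0 ZF=0 PC=7
Step 8: PC=7 exec 'HALT'. After: A=0 B=6 C=4 D=0 ZF=0 PC=7 HALTED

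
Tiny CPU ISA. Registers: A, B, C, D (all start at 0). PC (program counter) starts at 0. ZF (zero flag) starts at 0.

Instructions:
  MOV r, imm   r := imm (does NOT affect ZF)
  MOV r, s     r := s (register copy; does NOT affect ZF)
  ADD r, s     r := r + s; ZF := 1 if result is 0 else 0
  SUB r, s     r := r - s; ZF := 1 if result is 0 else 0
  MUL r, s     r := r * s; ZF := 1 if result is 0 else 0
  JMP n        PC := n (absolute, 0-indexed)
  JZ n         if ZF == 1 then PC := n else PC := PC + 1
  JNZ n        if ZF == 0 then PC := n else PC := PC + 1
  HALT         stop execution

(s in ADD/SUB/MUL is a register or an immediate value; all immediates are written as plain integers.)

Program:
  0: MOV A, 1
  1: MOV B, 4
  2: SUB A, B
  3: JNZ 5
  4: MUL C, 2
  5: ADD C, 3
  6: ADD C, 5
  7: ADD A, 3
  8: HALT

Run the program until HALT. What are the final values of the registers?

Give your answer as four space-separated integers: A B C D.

Step 1: PC=0 exec 'MOV A, 1'. After: A=1 B=0 C=0 D=0 ZF=0 PC=1
Step 2: PC=1 exec 'MOV B, 4'. After: A=1 B=4 C=0 D=0 ZF=0 PC=2
Step 3: PC=2 exec 'SUB A, B'. After: A=-3 B=4 C=0 D=0 ZF=0 PC=3
Step 4: PC=3 exec 'JNZ 5'. After: A=-3 B=4 C=0 D=0 ZF=0 PC=5
Step 5: PC=5 exec 'ADD C, 3'. After: A=-3 B=4 C=3 D=0 ZF=0 PC=6
Step 6: PC=6 exec 'ADD C, 5'. After: A=-3 B=4 C=8 D=0 ZF=0 PC=7
Step 7: PC=7 exec 'ADD A, 3'. After: A=0 B=4 C=8 D=0 ZF=1 PC=8
Step 8: PC=8 exec 'HALT'. After: A=0 B=4 C=8 D=0 ZF=1 PC=8 HALTED

Answer: 0 4 8 0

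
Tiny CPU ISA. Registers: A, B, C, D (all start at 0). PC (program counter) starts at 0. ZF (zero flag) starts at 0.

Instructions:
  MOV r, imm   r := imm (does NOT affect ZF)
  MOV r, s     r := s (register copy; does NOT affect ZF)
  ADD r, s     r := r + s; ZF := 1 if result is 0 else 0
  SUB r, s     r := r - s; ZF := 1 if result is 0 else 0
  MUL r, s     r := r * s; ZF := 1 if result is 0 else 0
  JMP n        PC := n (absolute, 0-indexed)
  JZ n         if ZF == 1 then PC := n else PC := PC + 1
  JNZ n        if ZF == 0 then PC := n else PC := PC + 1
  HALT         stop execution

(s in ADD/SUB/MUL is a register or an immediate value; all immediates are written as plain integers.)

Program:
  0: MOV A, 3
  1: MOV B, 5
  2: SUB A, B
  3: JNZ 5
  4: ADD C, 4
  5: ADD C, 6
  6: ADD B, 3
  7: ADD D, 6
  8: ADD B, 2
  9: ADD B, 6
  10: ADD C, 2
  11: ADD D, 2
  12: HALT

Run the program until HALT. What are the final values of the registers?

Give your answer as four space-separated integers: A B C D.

Answer: -2 16 8 8

Derivation:
Step 1: PC=0 exec 'MOV A, 3'. After: A=3 B=0 C=0 D=0 ZF=0 PC=1
Step 2: PC=1 exec 'MOV B, 5'. After: A=3 B=5 C=0 D=0 ZF=0 PC=2
Step 3: PC=2 exec 'SUB A, B'. After: A=-2 B=5 C=0 D=0 ZF=0 PC=3
Step 4: PC=3 exec 'JNZ 5'. After: A=-2 B=5 C=0 D=0 ZF=0 PC=5
Step 5: PC=5 exec 'ADD C, 6'. After: A=-2 B=5 C=6 D=0 ZF=0 PC=6
Step 6: PC=6 exec 'ADD B, 3'. After: A=-2 B=8 C=6 D=0 ZF=0 PC=7
Step 7: PC=7 exec 'ADD D, 6'. After: A=-2 B=8 C=6 D=6 ZF=0 PC=8
Step 8: PC=8 exec 'ADD B, 2'. After: A=-2 B=10 C=6 D=6 ZF=0 PC=9
Step 9: PC=9 exec 'ADD B, 6'. After: A=-2 B=16 C=6 D=6 ZF=0 PC=10
Step 10: PC=10 exec 'ADD C, 2'. After: A=-2 B=16 C=8 D=6 ZF=0 PC=11
Step 11: PC=11 exec 'ADD D, 2'. After: A=-2 B=16 C=8 D=8 ZF=0 PC=12
Step 12: PC=12 exec 'HALT'. After: A=-2 B=16 C=8 D=8 ZF=0 PC=12 HALTED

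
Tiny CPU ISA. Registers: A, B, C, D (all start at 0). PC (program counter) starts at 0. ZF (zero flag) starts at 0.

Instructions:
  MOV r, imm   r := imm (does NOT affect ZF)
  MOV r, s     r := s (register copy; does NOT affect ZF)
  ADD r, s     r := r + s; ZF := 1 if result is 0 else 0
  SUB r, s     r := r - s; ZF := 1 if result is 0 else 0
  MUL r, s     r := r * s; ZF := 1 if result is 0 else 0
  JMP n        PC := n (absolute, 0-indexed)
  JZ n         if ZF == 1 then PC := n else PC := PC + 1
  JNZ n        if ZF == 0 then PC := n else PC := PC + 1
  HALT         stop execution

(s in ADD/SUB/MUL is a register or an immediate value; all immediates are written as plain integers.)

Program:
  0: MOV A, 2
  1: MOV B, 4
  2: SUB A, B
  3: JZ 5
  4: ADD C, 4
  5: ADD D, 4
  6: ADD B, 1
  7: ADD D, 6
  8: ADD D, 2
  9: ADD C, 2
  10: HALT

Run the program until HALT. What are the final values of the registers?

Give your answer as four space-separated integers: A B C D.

Step 1: PC=0 exec 'MOV A, 2'. After: A=2 B=0 C=0 D=0 ZF=0 PC=1
Step 2: PC=1 exec 'MOV B, 4'. After: A=2 B=4 C=0 D=0 ZF=0 PC=2
Step 3: PC=2 exec 'SUB A, B'. After: A=-2 B=4 C=0 D=0 ZF=0 PC=3
Step 4: PC=3 exec 'JZ 5'. After: A=-2 B=4 C=0 D=0 ZF=0 PC=4
Step 5: PC=4 exec 'ADD C, 4'. After: A=-2 B=4 C=4 D=0 ZF=0 PC=5
Step 6: PC=5 exec 'ADD D, 4'. After: A=-2 B=4 C=4 D=4 ZF=0 PC=6
Step 7: PC=6 exec 'ADD B, 1'. After: A=-2 B=5 C=4 D=4 ZF=0 PC=7
Step 8: PC=7 exec 'ADD D, 6'. After: A=-2 B=5 C=4 D=10 ZF=0 PC=8
Step 9: PC=8 exec 'ADD D, 2'. After: A=-2 B=5 C=4 D=12 ZF=0 PC=9
Step 10: PC=9 exec 'ADD C, 2'. After: A=-2 B=5 C=6 D=12 ZF=0 PC=10
Step 11: PC=10 exec 'HALT'. After: A=-2 B=5 C=6 D=12 ZF=0 PC=10 HALTED

Answer: -2 5 6 12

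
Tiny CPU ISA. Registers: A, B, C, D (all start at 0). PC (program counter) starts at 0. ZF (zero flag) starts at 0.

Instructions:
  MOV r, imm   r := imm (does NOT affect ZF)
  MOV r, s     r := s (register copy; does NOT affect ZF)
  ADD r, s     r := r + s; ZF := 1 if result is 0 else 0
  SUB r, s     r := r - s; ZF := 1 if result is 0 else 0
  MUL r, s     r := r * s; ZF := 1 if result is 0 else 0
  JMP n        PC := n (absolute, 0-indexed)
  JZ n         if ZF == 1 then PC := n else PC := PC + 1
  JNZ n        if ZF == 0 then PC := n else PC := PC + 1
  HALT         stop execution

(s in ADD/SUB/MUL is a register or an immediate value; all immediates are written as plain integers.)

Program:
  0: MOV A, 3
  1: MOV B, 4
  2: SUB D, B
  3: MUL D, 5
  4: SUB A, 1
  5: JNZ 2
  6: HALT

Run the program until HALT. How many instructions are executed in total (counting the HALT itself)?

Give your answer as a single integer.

Step 1: PC=0 exec 'MOV A, 3'. After: A=3 B=0 C=0 D=0 ZF=0 PC=1
Step 2: PC=1 exec 'MOV B, 4'. After: A=3 B=4 C=0 D=0 ZF=0 PC=2
Step 3: PC=2 exec 'SUB D, B'. After: A=3 B=4 C=0 D=-4 ZF=0 PC=3
Step 4: PC=3 exec 'MUL D, 5'. After: A=3 B=4 C=0 D=-20 ZF=0 PC=4
Step 5: PC=4 exec 'SUB A, 1'. After: A=2 B=4 C=0 D=-20 ZF=0 PC=5
Step 6: PC=5 exec 'JNZ 2'. After: A=2 B=4 C=0 D=-20 ZF=0 PC=2
Step 7: PC=2 exec 'SUB D, B'. After: A=2 B=4 C=0 D=-24 ZF=0 PC=3
Step 8: PC=3 exec 'MUL D, 5'. After: A=2 B=4 C=0 D=-120 ZF=0 PC=4
Step 9: PC=4 exec 'SUB A, 1'. After: A=1 B=4 C=0 D=-120 ZF=0 PC=5
Step 10: PC=5 exec 'JNZ 2'. After: A=1 B=4 C=0 D=-120 ZF=0 PC=2
Step 11: PC=2 exec 'SUB D, B'. After: A=1 B=4 C=0 D=-124 ZF=0 PC=3
Step 12: PC=3 exec 'MUL D, 5'. After: A=1 B=4 C=0 D=-620 ZF=0 PC=4
Step 13: PC=4 exec 'SUB A, 1'. After: A=0 B=4 C=0 D=-620 ZF=1 PC=5
Step 14: PC=5 exec 'JNZ 2'. After: A=0 B=4 C=0 D=-620 ZF=1 PC=6
Step 15: PC=6 exec 'HALT'. After: A=0 B=4 C=0 D=-620 ZF=1 PC=6 HALTED
Total instructions executed: 15

Answer: 15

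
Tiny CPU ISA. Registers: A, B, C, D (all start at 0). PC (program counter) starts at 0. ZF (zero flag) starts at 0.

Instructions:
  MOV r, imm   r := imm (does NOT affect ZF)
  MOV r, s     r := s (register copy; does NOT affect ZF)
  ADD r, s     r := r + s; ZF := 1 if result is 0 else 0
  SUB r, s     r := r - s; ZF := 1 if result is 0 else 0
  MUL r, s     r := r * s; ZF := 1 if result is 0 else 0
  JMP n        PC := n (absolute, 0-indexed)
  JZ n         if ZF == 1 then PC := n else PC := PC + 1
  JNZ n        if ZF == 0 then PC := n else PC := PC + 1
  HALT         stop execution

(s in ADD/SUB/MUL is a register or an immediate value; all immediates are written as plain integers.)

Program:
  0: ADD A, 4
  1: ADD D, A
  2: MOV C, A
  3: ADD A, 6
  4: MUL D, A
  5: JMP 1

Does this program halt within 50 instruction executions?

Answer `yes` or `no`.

Answer: no

Derivation:
Step 1: PC=0 exec 'ADD A, 4'. After: A=4 B=0 C=0 D=0 ZF=0 PC=1
Step 2: PC=1 exec 'ADD D, A'. After: A=4 B=0 C=0 D=4 ZF=0 PC=2
Step 3: PC=2 exec 'MOV C, A'. After: A=4 B=0 C=4 D=4 ZF=0 PC=3
Step 4: PC=3 exec 'ADD A, 6'. After: A=10 B=0 C=4 D=4 ZF=0 PC=4
Step 5: PC=4 exec 'MUL D, A'. After: A=10 B=0 C=4 D=40 ZF=0 PC=5
Step 6: PC=5 exec 'JMP 1'. After: A=10 B=0 C=4 D=40 ZF=0 PC=1
Step 7: PC=1 exec 'ADD D, A'. After: A=10 B=0 C=4 D=50 ZF=0 PC=2
Step 8: PC=2 exec 'MOV C, A'. After: A=10 B=0 C=10 D=50 ZF=0 PC=3
Step 9: PC=3 exec 'ADD A, 6'. After: A=16 B=0 C=10 D=50 ZF=0 PC=4
Step 10: PC=4 exec 'MUL D, A'. After: A=16 B=0 C=10 D=800 ZF=0 PC=5
Step 11: PC=5 exec 'JMP 1'. After: A=16 B=0 C=10 D=800 ZF=0 PC=1
Step 12: PC=1 exec 'ADD D, A'. After: A=16 B=0 C=10 D=816 ZF=0 PC=2
Step 13: PC=2 exec 'MOV C, A'. After: A=16 B=0 C=16 D=816 ZF=0 PC=3
Step 14: PC=3 exec 'ADD A, 6'. After: A=22 B=0 C=16 D=816 ZF=0 PC=4
Step 15: PC=4 exec 'MUL D, A'. After: A=22 B=0 C=16 D=17952 ZF=0 PC=5
After 50 steps: not halted. PC revisits the same instructions with no path to HALT; will never halt.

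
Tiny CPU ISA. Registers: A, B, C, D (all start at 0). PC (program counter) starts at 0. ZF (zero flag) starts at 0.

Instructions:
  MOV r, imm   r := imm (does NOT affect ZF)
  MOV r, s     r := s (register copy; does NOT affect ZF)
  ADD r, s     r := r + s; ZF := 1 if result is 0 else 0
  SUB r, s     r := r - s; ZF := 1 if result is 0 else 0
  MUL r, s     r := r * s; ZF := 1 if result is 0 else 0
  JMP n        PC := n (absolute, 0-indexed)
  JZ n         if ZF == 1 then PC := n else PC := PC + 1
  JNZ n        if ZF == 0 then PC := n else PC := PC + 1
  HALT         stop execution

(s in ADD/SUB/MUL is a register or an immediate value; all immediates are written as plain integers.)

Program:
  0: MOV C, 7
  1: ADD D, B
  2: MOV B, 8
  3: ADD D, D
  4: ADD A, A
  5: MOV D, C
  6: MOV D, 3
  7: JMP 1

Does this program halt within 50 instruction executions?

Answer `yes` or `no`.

Answer: no

Derivation:
Step 1: PC=0 exec 'MOV C, 7'. After: A=0 B=0 C=7 D=0 ZF=0 PC=1
Step 2: PC=1 exec 'ADD D, B'. After: A=0 B=0 C=7 D=0 ZF=1 PC=2
Step 3: PC=2 exec 'MOV B, 8'. After: A=0 B=8 C=7 D=0 ZF=1 PC=3
Step 4: PC=3 exec 'ADD D, D'. After: A=0 B=8 C=7 D=0 ZF=1 PC=4
Step 5: PC=4 exec 'ADD A, A'. After: A=0 B=8 C=7 D=0 ZF=1 PC=5
Step 6: PC=5 exec 'MOV D, C'. After: A=0 B=8 C=7 D=7 ZF=1 PC=6
Step 7: PC=6 exec 'MOV D, 3'. After: A=0 B=8 C=7 D=3 ZF=1 PC=7
Step 8: PC=7 exec 'JMP 1'. After: A=0 B=8 C=7 D=3 ZF=1 PC=1
Step 9: PC=1 exec 'ADD D, B'. After: A=0 B=8 C=7 D=11 ZF=0 PC=2
Step 10: PC=2 exec 'MOV B, 8'. After: A=0 B=8 C=7 D=11 ZF=0 PC=3
Step 11: PC=3 exec 'ADD D, D'. After: A=0 B=8 C=7 D=22 ZF=0 PC=4
Step 12: PC=4 exec 'ADD A, A'. After: A=0 B=8 C=7 D=22 ZF=1 PC=5
Step 13: PC=5 exec 'MOV D, C'. After: A=0 B=8 C=7 D=7 ZF=1 PC=6
State after step 13 equals state after step 6: the program is in a cycle of length 7 and will never halt.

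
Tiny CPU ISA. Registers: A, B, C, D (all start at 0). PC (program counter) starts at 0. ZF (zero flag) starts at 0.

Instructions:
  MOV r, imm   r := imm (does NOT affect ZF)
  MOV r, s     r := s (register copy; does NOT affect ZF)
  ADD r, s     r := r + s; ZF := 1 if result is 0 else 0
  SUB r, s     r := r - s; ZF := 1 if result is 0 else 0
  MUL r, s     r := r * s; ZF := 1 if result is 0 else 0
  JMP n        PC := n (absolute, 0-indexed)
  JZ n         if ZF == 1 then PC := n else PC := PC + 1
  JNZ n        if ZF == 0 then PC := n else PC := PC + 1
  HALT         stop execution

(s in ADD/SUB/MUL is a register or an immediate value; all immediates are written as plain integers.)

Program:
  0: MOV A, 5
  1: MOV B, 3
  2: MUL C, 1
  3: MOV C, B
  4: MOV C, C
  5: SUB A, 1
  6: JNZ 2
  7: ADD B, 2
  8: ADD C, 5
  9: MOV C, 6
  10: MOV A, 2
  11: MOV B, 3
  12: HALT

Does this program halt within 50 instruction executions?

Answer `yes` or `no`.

Step 1: PC=0 exec 'MOV A, 5'. After: A=5 B=0 C=0 D=0 ZF=0 PC=1
Step 2: PC=1 exec 'MOV B, 3'. After: A=5 B=3 C=0 D=0 ZF=0 PC=2
Step 3: PC=2 exec 'MUL C, 1'. After: A=5 B=3 C=0 D=0 ZF=1 PC=3
Step 4: PC=3 exec 'MOV C, B'. After: A=5 B=3 C=3 D=0 ZF=1 PC=4
Step 5: PC=4 exec 'MOV C, C'. After: A=5 B=3 C=3 D=0 ZF=1 PC=5
Step 6: PC=5 exec 'SUB A, 1'. After: A=4 B=3 C=3 D=0 ZF=0 PC=6
Step 7: PC=6 exec 'JNZ 2'. After: A=4 B=3 C=3 D=0 ZF=0 PC=2
Step 8: PC=2 exec 'MUL C, 1'. After: A=4 B=3 C=3 D=0 ZF=0 PC=3
Step 9: PC=3 exec 'MOV C, B'. After: A=4 B=3 C=3 D=0 ZF=0 PC=4
Step 10: PC=4 exec 'MOV C, C'. After: A=4 B=3 C=3 D=0 ZF=0 PC=5
Step 11: PC=5 exec 'SUB A, 1'. After: A=3 B=3 C=3 D=0 ZF=0 PC=6
Step 12: PC=6 exec 'JNZ 2'. After: A=3 B=3 C=3 D=0 ZF=0 PC=2
Step 13: PC=2 exec 'MUL C, 1'. After: A=3 B=3 C=3 D=0 ZF=0 PC=3
Step 14: PC=3 exec 'MOV C, B'. After: A=3 B=3 C=3 D=0 ZF=0 PC=4
Step 15: PC=4 exec 'MOV C, C'. After: A=3 B=3 C=3 D=0 ZF=0 PC=5
Step 16: PC=5 exec 'SUB A, 1'. After: A=2 B=3 C=3 D=0 ZF=0 PC=6
Step 17: PC=6 exec 'JNZ 2'. After: A=2 B=3 C=3 D=0 ZF=0 PC=2
Step 18: PC=2 exec 'MUL C, 1'. After: A=2 B=3 C=3 D=0 ZF=0 PC=3
Step 19: PC=3 exec 'MOV C, B'. After: A=2 B=3 C=3 D=0 ZF=0 PC=4
Step 20: PC=4 exec 'MOV C, C'. After: A=2 B=3 C=3 D=0 ZF=0 PC=5
Step 21: PC=5 exec 'SUB A, 1'. After: A=1 B=3 C=3 D=0 ZF=0 PC=6
Step 22: PC=6 exec 'JNZ 2'. After: A=1 B=3 C=3 D=0 ZF=0 PC=2
Step 23: PC=2 exec 'MUL C, 1'. After: A=1 B=3 C=3 D=0 ZF=0 PC=3
Step 24: PC=3 exec 'MOV C, B'. After: A=1 B=3 C=3 D=0 ZF=0 PC=4
Step 25: PC=4 exec 'MOV C, C'. After: A=1 B=3 C=3 D=0 ZF=0 PC=5
Step 26: PC=5 exec 'SUB A, 1'. After: A=0 B=3 C=3 D=0 ZF=1 PC=6
Step 27: PC=6 exec 'JNZ 2'. After: A=0 B=3 C=3 D=0 ZF=1 PC=7
Step 28: PC=7 exec 'ADD B, 2'. After: A=0 B=5 C=3 D=0 ZF=0 PC=8
Step 29: PC=8 exec 'ADD C, 5'. After: A=0 B=5 C=8 D=0 ZF=0 PC=9
Step 30: PC=9 exec 'MOV C, 6'. After: A=0 B=5 C=6 D=0 ZF=0 PC=10
Step 31: PC=10 exec 'MOV A, 2'. After: A=2 B=5 C=6 D=0 ZF=0 PC=11
Step 32: PC=11 exec 'MOV B, 3'. After: A=2 B=3 C=6 D=0 ZF=0 PC=12
Step 33: PC=12 exec 'HALT'. After: A=2 B=3 C=6 D=0 ZF=0 PC=12 HALTED

Answer: yes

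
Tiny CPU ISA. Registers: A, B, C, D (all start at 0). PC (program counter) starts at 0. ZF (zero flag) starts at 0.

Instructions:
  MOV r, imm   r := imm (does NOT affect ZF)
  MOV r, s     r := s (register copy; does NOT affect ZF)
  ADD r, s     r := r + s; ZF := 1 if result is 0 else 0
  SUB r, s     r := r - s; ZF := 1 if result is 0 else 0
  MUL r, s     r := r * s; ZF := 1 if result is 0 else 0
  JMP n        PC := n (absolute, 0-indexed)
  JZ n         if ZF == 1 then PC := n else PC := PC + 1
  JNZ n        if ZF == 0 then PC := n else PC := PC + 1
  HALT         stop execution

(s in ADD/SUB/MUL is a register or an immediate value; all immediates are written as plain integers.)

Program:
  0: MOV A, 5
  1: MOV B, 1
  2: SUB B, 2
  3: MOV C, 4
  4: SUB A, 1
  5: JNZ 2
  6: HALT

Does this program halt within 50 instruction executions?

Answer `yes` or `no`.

Step 1: PC=0 exec 'MOV A, 5'. After: A=5 B=0 C=0 D=0 ZF=0 PC=1
Step 2: PC=1 exec 'MOV B, 1'. After: A=5 B=1 C=0 D=0 ZF=0 PC=2
Step 3: PC=2 exec 'SUB B, 2'. After: A=5 B=-1 C=0 D=0 ZF=0 PC=3
Step 4: PC=3 exec 'MOV C, 4'. After: A=5 B=-1 C=4 D=0 ZF=0 PC=4
Step 5: PC=4 exec 'SUB A, 1'. After: A=4 B=-1 C=4 D=0 ZF=0 PC=5
Step 6: PC=5 exec 'JNZ 2'. After: A=4 B=-1 C=4 D=0 ZF=0 PC=2
Step 7: PC=2 exec 'SUB B, 2'. After: A=4 B=-3 C=4 D=0 ZF=0 PC=3
Step 8: PC=3 exec 'MOV C, 4'. After: A=4 B=-3 C=4 D=0 ZF=0 PC=4
Step 9: PC=4 exec 'SUB A, 1'. After: A=3 B=-3 C=4 D=0 ZF=0 PC=5
Step 10: PC=5 exec 'JNZ 2'. After: A=3 B=-3 C=4 D=0 ZF=0 PC=2
Step 11: PC=2 exec 'SUB B, 2'. After: A=3 B=-5 C=4 D=0 ZF=0 PC=3
Step 12: PC=3 exec 'MOV C, 4'. After: A=3 B=-5 C=4 D=0 ZF=0 PC=4
Step 13: PC=4 exec 'SUB A, 1'. After: A=2 B=-5 C=4 D=0 ZF=0 PC=5
Step 14: PC=5 exec 'JNZ 2'. After: A=2 B=-5 C=4 D=0 ZF=0 PC=2
Step 15: PC=2 exec 'SUB B, 2'. After: A=2 B=-7 C=4 D=0 ZF=0 PC=3
Step 16: PC=3 exec 'MOV C, 4'. After: A=2 B=-7 C=4 D=0 ZF=0 PC=4
Step 17: PC=4 exec 'SUB A, 1'. After: A=1 B=-7 C=4 D=0 ZF=0 PC=5
Step 18: PC=5 exec 'JNZ 2'. After: A=1 B=-7 C=4 D=0 ZF=0 PC=2
Step 19: PC=2 exec 'SUB B, 2'. After: A=1 B=-9 C=4 D=0 ZF=0 PC=3
Step 20: PC=3 exec 'MOV C, 4'. After: A=1 B=-9 C=4 D=0 ZF=0 PC=4
Step 21: PC=4 exec 'SUB A, 1'. After: A=0 B=-9 C=4 D=0 ZF=1 PC=5
Step 22: PC=5 exec 'JNZ 2'. After: A=0 B=-9 C=4 D=0 ZF=1 PC=6
Step 23: PC=6 exec 'HALT'. After: A=0 B=-9 C=4 D=0 ZF=1 PC=6 HALTED

Answer: yes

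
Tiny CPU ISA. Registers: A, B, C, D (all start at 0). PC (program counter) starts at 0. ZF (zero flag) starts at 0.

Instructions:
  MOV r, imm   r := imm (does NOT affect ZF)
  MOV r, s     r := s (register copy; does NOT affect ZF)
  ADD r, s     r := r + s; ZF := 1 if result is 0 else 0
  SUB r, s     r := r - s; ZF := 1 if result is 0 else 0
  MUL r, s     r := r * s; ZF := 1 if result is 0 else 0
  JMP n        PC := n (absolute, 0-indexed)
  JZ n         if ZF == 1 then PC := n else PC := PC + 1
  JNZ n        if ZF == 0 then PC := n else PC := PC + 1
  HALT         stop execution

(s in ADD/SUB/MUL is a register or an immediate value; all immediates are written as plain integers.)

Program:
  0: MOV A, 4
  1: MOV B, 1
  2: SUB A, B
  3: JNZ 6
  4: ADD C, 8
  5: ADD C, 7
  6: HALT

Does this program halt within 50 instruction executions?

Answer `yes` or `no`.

Step 1: PC=0 exec 'MOV A, 4'. After: A=4 B=0 C=0 D=0 ZF=0 PC=1
Step 2: PC=1 exec 'MOV B, 1'. After: A=4 B=1 C=0 D=0 ZF=0 PC=2
Step 3: PC=2 exec 'SUB A, B'. After: A=3 B=1 C=0 D=0 ZF=0 PC=3
Step 4: PC=3 exec 'JNZ 6'. After: A=3 B=1 C=0 D=0 ZF=0 PC=6
Step 5: PC=6 exec 'HALT'. After: A=3 B=1 C=0 D=0 ZF=0 PC=6 HALTED

Answer: yes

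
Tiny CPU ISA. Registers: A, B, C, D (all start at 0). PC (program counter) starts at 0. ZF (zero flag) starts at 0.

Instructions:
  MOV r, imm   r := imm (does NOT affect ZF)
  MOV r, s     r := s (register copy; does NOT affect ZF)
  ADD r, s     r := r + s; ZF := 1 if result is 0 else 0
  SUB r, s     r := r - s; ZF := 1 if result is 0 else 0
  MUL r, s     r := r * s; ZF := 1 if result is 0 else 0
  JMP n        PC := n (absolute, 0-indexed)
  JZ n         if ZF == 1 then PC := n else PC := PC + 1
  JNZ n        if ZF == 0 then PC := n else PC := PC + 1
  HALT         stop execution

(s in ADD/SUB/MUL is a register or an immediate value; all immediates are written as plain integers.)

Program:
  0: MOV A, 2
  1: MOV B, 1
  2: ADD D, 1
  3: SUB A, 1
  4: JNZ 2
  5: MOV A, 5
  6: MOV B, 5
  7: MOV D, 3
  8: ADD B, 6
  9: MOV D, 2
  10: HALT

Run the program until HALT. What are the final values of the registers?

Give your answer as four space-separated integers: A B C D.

Answer: 5 11 0 2

Derivation:
Step 1: PC=0 exec 'MOV A, 2'. After: A=2 B=0 C=0 D=0 ZF=0 PC=1
Step 2: PC=1 exec 'MOV B, 1'. After: A=2 B=1 C=0 D=0 ZF=0 PC=2
Step 3: PC=2 exec 'ADD D, 1'. After: A=2 B=1 C=0 D=1 ZF=0 PC=3
Step 4: PC=3 exec 'SUB A, 1'. After: A=1 B=1 C=0 D=1 ZF=0 PC=4
Step 5: PC=4 exec 'JNZ 2'. After: A=1 B=1 C=0 D=1 ZF=0 PC=2
Step 6: PC=2 exec 'ADD D, 1'. After: A=1 B=1 C=0 D=2 ZF=0 PC=3
Step 7: PC=3 exec 'SUB A, 1'. After: A=0 B=1 C=0 D=2 ZF=1 PC=4
Step 8: PC=4 exec 'JNZ 2'. After: A=0 B=1 C=0 D=2 ZF=1 PC=5
Step 9: PC=5 exec 'MOV A, 5'. After: A=5 B=1 C=0 D=2 ZF=1 PC=6
Step 10: PC=6 exec 'MOV B, 5'. After: A=5 B=5 C=0 D=2 ZF=1 PC=7
Step 11: PC=7 exec 'MOV D, 3'. After: A=5 B=5 C=0 D=3 ZF=1 PC=8
Step 12: PC=8 exec 'ADD B, 6'. After: A=5 B=11 C=0 D=3 ZF=0 PC=9
Step 13: PC=9 exec 'MOV D, 2'. After: A=5 B=11 C=0 D=2 ZF=0 PC=10
Step 14: PC=10 exec 'HALT'. After: A=5 B=11 C=0 D=2 ZF=0 PC=10 HALTED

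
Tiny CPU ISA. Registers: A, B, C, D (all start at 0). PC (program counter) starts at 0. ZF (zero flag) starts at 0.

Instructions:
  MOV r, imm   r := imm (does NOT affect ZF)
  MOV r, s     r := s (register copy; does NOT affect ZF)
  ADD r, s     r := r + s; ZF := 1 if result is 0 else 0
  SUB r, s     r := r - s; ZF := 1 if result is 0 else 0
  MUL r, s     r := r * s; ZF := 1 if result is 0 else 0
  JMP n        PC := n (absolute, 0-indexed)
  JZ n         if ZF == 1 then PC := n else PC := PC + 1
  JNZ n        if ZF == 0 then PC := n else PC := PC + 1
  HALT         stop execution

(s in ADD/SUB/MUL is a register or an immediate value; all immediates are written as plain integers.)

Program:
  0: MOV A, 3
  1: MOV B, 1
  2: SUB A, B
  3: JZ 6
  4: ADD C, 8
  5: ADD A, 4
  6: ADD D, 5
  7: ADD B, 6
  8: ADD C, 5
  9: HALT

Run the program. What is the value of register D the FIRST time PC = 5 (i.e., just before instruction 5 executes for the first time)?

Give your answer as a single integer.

Step 1: PC=0 exec 'MOV A, 3'. After: A=3 B=0 C=0 D=0 ZF=0 PC=1
Step 2: PC=1 exec 'MOV B, 1'. After: A=3 B=1 C=0 D=0 ZF=0 PC=2
Step 3: PC=2 exec 'SUB A, B'. After: A=2 B=1 C=0 D=0 ZF=0 PC=3
Step 4: PC=3 exec 'JZ 6'. After: A=2 B=1 C=0 D=0 ZF=0 PC=4
Step 5: PC=4 exec 'ADD C, 8'. After: A=2 B=1 C=8 D=0 ZF=0 PC=5
First time PC=5: D=0

0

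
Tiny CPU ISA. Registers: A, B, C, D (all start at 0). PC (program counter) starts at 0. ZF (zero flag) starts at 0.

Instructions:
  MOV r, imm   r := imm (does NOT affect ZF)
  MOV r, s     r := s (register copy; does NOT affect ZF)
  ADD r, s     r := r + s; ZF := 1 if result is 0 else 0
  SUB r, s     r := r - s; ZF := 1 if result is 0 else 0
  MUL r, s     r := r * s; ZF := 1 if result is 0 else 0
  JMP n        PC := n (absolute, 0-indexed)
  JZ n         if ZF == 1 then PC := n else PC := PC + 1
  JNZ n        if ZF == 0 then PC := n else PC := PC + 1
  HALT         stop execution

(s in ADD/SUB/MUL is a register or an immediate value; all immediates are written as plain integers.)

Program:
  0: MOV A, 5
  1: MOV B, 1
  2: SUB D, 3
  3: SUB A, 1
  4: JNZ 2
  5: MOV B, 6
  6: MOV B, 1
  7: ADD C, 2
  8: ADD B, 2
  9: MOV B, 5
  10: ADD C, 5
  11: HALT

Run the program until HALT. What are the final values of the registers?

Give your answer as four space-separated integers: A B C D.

Answer: 0 5 7 -15

Derivation:
Step 1: PC=0 exec 'MOV A, 5'. After: A=5 B=0 C=0 D=0 ZF=0 PC=1
Step 2: PC=1 exec 'MOV B, 1'. After: A=5 B=1 C=0 D=0 ZF=0 PC=2
Step 3: PC=2 exec 'SUB D, 3'. After: A=5 B=1 C=0 D=-3 ZF=0 PC=3
Step 4: PC=3 exec 'SUB A, 1'. After: A=4 B=1 C=0 D=-3 ZF=0 PC=4
Step 5: PC=4 exec 'JNZ 2'. After: A=4 B=1 C=0 D=-3 ZF=0 PC=2
Step 6: PC=2 exec 'SUB D, 3'. After: A=4 B=1 C=0 D=-6 ZF=0 PC=3
Step 7: PC=3 exec 'SUB A, 1'. After: A=3 B=1 C=0 D=-6 ZF=0 PC=4
Step 8: PC=4 exec 'JNZ 2'. After: A=3 B=1 C=0 D=-6 ZF=0 PC=2
Step 9: PC=2 exec 'SUB D, 3'. After: A=3 B=1 C=0 D=-9 ZF=0 PC=3
Step 10: PC=3 exec 'SUB A, 1'. After: A=2 B=1 C=0 D=-9 ZF=0 PC=4
Step 11: PC=4 exec 'JNZ 2'. After: A=2 B=1 C=0 D=-9 ZF=0 PC=2
Step 12: PC=2 exec 'SUB D, 3'. After: A=2 B=1 C=0 D=-12 ZF=0 PC=3
Step 13: PC=3 exec 'SUB A, 1'. After: A=1 B=1 C=0 D=-12 ZF=0 PC=4
Step 14: PC=4 exec 'JNZ 2'. After: A=1 B=1 C=0 D=-12 ZF=0 PC=2
Step 15: PC=2 exec 'SUB D, 3'. After: A=1 B=1 C=0 D=-15 ZF=0 PC=3
Step 16: PC=3 exec 'SUB A, 1'. After: A=0 B=1 C=0 D=-15 ZF=1 PC=4
Step 17: PC=4 exec 'JNZ 2'. After: A=0 B=1 C=0 D=-15 ZF=1 PC=5
Step 18: PC=5 exec 'MOV B, 6'. After: A=0 B=6 C=0 D=-15 ZF=1 PC=6
Step 19: PC=6 exec 'MOV B, 1'. After: A=0 B=1 C=0 D=-15 ZF=1 PC=7
Step 20: PC=7 exec 'ADD C, 2'. After: A=0 B=1 C=2 D=-15 ZF=0 PC=8
Step 21: PC=8 exec 'ADD B, 2'. After: A=0 B=3 C=2 D=-15 ZF=0 PC=9
Step 22: PC=9 exec 'MOV B, 5'. After: A=0 B=5 C=2 D=-15 ZF=0 PC=10
Step 23: PC=10 exec 'ADD C, 5'. After: A=0 B=5 C=7 D=-15 ZF=0 PC=11
Step 24: PC=11 exec 'HALT'. After: A=0 B=5 C=7 D=-15 ZF=0 PC=11 HALTED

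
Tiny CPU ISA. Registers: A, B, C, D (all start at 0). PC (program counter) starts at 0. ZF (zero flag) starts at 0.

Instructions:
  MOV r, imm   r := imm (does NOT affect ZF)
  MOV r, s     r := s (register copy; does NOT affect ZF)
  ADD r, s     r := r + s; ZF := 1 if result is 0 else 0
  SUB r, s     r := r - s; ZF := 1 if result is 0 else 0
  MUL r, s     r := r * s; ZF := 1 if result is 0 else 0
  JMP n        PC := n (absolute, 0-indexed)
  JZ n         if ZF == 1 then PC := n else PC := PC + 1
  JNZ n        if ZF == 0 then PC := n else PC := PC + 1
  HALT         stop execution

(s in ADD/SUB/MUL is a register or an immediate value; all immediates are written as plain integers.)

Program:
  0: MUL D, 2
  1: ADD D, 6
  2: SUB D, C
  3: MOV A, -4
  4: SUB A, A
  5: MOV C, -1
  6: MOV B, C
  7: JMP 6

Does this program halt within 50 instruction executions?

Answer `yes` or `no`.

Answer: no

Derivation:
Step 1: PC=0 exec 'MUL D, 2'. After: A=0 B=0 C=0 D=0 ZF=1 PC=1
Step 2: PC=1 exec 'ADD D, 6'. After: A=0 B=0 C=0 D=6 ZF=0 PC=2
Step 3: PC=2 exec 'SUB D, C'. After: A=0 B=0 C=0 D=6 ZF=0 PC=3
Step 4: PC=3 exec 'MOV A, -4'. After: A=-4 B=0 C=0 D=6 ZF=0 PC=4
Step 5: PC=4 exec 'SUB A, A'. After: A=0 B=0 C=0 D=6 ZF=1 PC=5
Step 6: PC=5 exec 'MOV C, -1'. After: A=0 B=0 C=-1 D=6 ZF=1 PC=6
Step 7: PC=6 exec 'MOV B, C'. After: A=0 B=-1 C=-1 D=6 ZF=1 PC=7
Step 8: PC=7 exec 'JMP 6'. After: A=0 B=-1 C=-1 D=6 ZF=1 PC=6
Step 9: PC=6 exec 'MOV B, C'. After: A=0 B=-1 C=-1 D=6 ZF=1 PC=7
State after step 9 equals state after step 7: the program is in a cycle of length 2 and will never halt.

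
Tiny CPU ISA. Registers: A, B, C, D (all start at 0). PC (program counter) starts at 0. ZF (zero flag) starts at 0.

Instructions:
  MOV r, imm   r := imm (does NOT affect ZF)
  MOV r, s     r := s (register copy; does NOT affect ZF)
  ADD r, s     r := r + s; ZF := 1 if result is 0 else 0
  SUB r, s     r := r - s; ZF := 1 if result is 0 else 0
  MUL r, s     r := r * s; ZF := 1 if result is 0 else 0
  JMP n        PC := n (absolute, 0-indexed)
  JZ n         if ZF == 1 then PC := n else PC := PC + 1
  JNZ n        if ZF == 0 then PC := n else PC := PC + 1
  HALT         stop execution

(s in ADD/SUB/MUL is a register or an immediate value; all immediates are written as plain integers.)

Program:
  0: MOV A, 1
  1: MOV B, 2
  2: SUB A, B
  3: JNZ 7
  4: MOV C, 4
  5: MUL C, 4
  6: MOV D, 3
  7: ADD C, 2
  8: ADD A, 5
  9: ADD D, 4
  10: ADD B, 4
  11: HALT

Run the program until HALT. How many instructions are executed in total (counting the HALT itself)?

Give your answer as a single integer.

Step 1: PC=0 exec 'MOV A, 1'. After: A=1 B=0 C=0 D=0 ZF=0 PC=1
Step 2: PC=1 exec 'MOV B, 2'. After: A=1 B=2 C=0 D=0 ZF=0 PC=2
Step 3: PC=2 exec 'SUB A, B'. After: A=-1 B=2 C=0 D=0 ZF=0 PC=3
Step 4: PC=3 exec 'JNZ 7'. After: A=-1 B=2 C=0 D=0 ZF=0 PC=7
Step 5: PC=7 exec 'ADD C, 2'. After: A=-1 B=2 C=2 D=0 ZF=0 PC=8
Step 6: PC=8 exec 'ADD A, 5'. After: A=4 B=2 C=2 D=0 ZF=0 PC=9
Step 7: PC=9 exec 'ADD D, 4'. After: A=4 B=2 C=2 D=4 ZF=0 PC=10
Step 8: PC=10 exec 'ADD B, 4'. After: A=4 B=6 C=2 D=4 ZF=0 PC=11
Step 9: PC=11 exec 'HALT'. After: A=4 B=6 C=2 D=4 ZF=0 PC=11 HALTED
Total instructions executed: 9

Answer: 9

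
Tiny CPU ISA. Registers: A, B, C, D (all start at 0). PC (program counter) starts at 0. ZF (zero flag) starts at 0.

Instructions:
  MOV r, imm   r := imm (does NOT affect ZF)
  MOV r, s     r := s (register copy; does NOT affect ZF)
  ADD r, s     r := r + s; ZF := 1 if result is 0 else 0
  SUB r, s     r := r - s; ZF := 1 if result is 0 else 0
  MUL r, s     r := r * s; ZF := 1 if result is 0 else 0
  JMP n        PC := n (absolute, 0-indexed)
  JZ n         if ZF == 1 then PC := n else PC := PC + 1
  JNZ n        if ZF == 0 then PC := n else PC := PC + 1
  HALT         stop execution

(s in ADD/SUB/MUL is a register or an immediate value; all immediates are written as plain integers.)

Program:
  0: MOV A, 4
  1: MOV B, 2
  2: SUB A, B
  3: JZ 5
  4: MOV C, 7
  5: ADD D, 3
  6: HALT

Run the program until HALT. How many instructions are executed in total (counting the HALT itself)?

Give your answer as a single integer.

Step 1: PC=0 exec 'MOV A, 4'. After: A=4 B=0 C=0 D=0 ZF=0 PC=1
Step 2: PC=1 exec 'MOV B, 2'. After: A=4 B=2 C=0 D=0 ZF=0 PC=2
Step 3: PC=2 exec 'SUB A, B'. After: A=2 B=2 C=0 D=0 ZF=0 PC=3
Step 4: PC=3 exec 'JZ 5'. After: A=2 B=2 C=0 D=0 ZF=0 PC=4
Step 5: PC=4 exec 'MOV C, 7'. After: A=2 B=2 C=7 D=0 ZF=0 PC=5
Step 6: PC=5 exec 'ADD D, 3'. After: A=2 B=2 C=7 D=3 ZF=0 PC=6
Step 7: PC=6 exec 'HALT'. After: A=2 B=2 C=7 D=3 ZF=0 PC=6 HALTED
Total instructions executed: 7

Answer: 7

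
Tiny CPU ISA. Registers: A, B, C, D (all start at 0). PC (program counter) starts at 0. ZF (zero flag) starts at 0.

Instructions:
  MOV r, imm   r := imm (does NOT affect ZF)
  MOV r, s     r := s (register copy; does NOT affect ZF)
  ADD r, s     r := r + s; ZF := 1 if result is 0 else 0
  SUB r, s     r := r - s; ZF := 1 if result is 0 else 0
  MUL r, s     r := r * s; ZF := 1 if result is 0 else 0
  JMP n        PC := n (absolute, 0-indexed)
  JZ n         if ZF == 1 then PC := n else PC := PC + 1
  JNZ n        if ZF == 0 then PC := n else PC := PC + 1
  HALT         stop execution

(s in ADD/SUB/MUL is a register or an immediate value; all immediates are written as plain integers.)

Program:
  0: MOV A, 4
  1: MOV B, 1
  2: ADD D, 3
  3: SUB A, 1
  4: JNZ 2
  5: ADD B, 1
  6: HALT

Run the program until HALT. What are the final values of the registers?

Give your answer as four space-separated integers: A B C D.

Answer: 0 2 0 12

Derivation:
Step 1: PC=0 exec 'MOV A, 4'. After: A=4 B=0 C=0 D=0 ZF=0 PC=1
Step 2: PC=1 exec 'MOV B, 1'. After: A=4 B=1 C=0 D=0 ZF=0 PC=2
Step 3: PC=2 exec 'ADD D, 3'. After: A=4 B=1 C=0 D=3 ZF=0 PC=3
Step 4: PC=3 exec 'SUB A, 1'. After: A=3 B=1 C=0 D=3 ZF=0 PC=4
Step 5: PC=4 exec 'JNZ 2'. After: A=3 B=1 C=0 D=3 ZF=0 PC=2
Step 6: PC=2 exec 'ADD D, 3'. After: A=3 B=1 C=0 D=6 ZF=0 PC=3
Step 7: PC=3 exec 'SUB A, 1'. After: A=2 B=1 C=0 D=6 ZF=0 PC=4
Step 8: PC=4 exec 'JNZ 2'. After: A=2 B=1 C=0 D=6 ZF=0 PC=2
Step 9: PC=2 exec 'ADD D, 3'. After: A=2 B=1 C=0 D=9 ZF=0 PC=3
Step 10: PC=3 exec 'SUB A, 1'. After: A=1 B=1 C=0 D=9 ZF=0 PC=4
Step 11: PC=4 exec 'JNZ 2'. After: A=1 B=1 C=0 D=9 ZF=0 PC=2
Step 12: PC=2 exec 'ADD D, 3'. After: A=1 B=1 C=0 D=12 ZF=0 PC=3
Step 13: PC=3 exec 'SUB A, 1'. After: A=0 B=1 C=0 D=12 ZF=1 PC=4
Step 14: PC=4 exec 'JNZ 2'. After: A=0 B=1 C=0 D=12 ZF=1 PC=5
Step 15: PC=5 exec 'ADD B, 1'. After: A=0 B=2 C=0 D=12 ZF=0 PC=6
Step 16: PC=6 exec 'HALT'. After: A=0 B=2 C=0 D=12 ZF=0 PC=6 HALTED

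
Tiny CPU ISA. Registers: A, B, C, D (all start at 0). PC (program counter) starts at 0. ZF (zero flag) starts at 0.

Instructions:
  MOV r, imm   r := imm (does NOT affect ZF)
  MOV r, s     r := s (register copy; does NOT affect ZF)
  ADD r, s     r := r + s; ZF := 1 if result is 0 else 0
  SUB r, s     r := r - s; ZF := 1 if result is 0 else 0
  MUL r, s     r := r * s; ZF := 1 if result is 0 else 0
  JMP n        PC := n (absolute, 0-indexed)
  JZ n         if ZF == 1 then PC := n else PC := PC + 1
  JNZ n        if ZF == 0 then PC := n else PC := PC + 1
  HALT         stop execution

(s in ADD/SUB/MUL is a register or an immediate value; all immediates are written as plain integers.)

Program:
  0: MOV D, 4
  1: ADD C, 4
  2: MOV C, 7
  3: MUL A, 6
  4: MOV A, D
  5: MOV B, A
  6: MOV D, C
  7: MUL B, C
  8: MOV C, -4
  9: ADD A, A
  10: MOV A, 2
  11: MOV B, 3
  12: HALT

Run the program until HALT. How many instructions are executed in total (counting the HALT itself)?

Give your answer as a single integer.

Answer: 13

Derivation:
Step 1: PC=0 exec 'MOV D, 4'. After: A=0 B=0 C=0 D=4 ZF=0 PC=1
Step 2: PC=1 exec 'ADD C, 4'. After: A=0 B=0 C=4 D=4 ZF=0 PC=2
Step 3: PC=2 exec 'MOV C, 7'. After: A=0 B=0 C=7 D=4 ZF=0 PC=3
Step 4: PC=3 exec 'MUL A, 6'. After: A=0 B=0 C=7 D=4 ZF=1 PC=4
Step 5: PC=4 exec 'MOV A, D'. After: A=4 B=0 C=7 D=4 ZF=1 PC=5
Step 6: PC=5 exec 'MOV B, A'. After: A=4 B=4 C=7 D=4 ZF=1 PC=6
Step 7: PC=6 exec 'MOV D, C'. After: A=4 B=4 C=7 D=7 ZF=1 PC=7
Step 8: PC=7 exec 'MUL B, C'. After: A=4 B=28 C=7 D=7 ZF=0 PC=8
Step 9: PC=8 exec 'MOV C, -4'. After: A=4 B=28 C=-4 D=7 ZF=0 PC=9
Step 10: PC=9 exec 'ADD A, A'. After: A=8 B=28 C=-4 D=7 ZF=0 PC=10
Step 11: PC=10 exec 'MOV A, 2'. After: A=2 B=28 C=-4 D=7 ZF=0 PC=11
Step 12: PC=11 exec 'MOV B, 3'. After: A=2 B=3 C=-4 D=7 ZF=0 PC=12
Step 13: PC=12 exec 'HALT'. After: A=2 B=3 C=-4 D=7 ZF=0 PC=12 HALTED
Total instructions executed: 13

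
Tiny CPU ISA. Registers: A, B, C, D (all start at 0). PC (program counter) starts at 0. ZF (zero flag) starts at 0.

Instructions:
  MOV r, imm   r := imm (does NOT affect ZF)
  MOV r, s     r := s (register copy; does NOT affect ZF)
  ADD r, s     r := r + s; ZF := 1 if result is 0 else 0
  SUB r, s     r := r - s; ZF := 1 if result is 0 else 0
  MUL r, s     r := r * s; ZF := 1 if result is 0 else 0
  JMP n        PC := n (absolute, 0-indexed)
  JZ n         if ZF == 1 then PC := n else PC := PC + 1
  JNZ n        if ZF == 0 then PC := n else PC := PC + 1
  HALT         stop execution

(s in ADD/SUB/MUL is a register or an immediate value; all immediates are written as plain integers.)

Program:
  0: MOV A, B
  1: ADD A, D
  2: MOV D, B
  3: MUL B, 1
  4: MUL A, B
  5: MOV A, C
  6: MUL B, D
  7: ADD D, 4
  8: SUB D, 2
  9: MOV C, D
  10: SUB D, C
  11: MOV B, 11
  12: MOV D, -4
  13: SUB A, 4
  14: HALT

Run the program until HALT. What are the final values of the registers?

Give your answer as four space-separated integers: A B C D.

Step 1: PC=0 exec 'MOV A, B'. After: A=0 B=0 C=0 D=0 ZF=0 PC=1
Step 2: PC=1 exec 'ADD A, D'. After: A=0 B=0 C=0 D=0 ZF=1 PC=2
Step 3: PC=2 exec 'MOV D, B'. After: A=0 B=0 C=0 D=0 ZF=1 PC=3
Step 4: PC=3 exec 'MUL B, 1'. After: A=0 B=0 C=0 D=0 ZF=1 PC=4
Step 5: PC=4 exec 'MUL A, B'. After: A=0 B=0 C=0 D=0 ZF=1 PC=5
Step 6: PC=5 exec 'MOV A, C'. After: A=0 B=0 C=0 D=0 ZF=1 PC=6
Step 7: PC=6 exec 'MUL B, D'. After: A=0 B=0 C=0 D=0 ZF=1 PC=7
Step 8: PC=7 exec 'ADD D, 4'. After: A=0 B=0 C=0 D=4 ZF=0 PC=8
Step 9: PC=8 exec 'SUB D, 2'. After: A=0 B=0 C=0 D=2 ZF=0 PC=9
Step 10: PC=9 exec 'MOV C, D'. After: A=0 B=0 C=2 D=2 ZF=0 PC=10
Step 11: PC=10 exec 'SUB D, C'. After: A=0 B=0 C=2 D=0 ZF=1 PC=11
Step 12: PC=11 exec 'MOV B, 11'. After: A=0 B=11 C=2 D=0 ZF=1 PC=12
Step 13: PC=12 exec 'MOV D, -4'. After: A=0 B=11 C=2 D=-4 ZF=1 PC=13
Step 14: PC=13 exec 'SUB A, 4'. After: A=-4 B=11 C=2 D=-4 ZF=0 PC=14
Step 15: PC=14 exec 'HALT'. After: A=-4 B=11 C=2 D=-4 ZF=0 PC=14 HALTED

Answer: -4 11 2 -4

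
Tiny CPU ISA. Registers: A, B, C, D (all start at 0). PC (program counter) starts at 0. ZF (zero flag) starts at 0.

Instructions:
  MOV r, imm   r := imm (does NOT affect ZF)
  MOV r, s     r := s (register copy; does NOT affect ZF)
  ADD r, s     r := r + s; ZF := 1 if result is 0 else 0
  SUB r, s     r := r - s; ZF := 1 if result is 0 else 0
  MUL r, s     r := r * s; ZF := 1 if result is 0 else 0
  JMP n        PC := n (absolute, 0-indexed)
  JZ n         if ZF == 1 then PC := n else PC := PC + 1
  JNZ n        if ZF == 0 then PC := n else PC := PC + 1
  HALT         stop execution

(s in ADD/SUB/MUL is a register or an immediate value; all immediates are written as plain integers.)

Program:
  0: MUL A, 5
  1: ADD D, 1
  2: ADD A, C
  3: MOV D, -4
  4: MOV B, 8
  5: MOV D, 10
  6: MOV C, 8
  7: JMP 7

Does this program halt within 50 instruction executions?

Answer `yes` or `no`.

Step 1: PC=0 exec 'MUL A, 5'. After: A=0 B=0 C=0 D=0 ZF=1 PC=1
Step 2: PC=1 exec 'ADD D, 1'. After: A=0 B=0 C=0 D=1 ZF=0 PC=2
Step 3: PC=2 exec 'ADD A, C'. After: A=0 B=0 C=0 D=1 ZF=1 PC=3
Step 4: PC=3 exec 'MOV D, -4'. After: A=0 B=0 C=0 D=-4 ZF=1 PC=4
Step 5: PC=4 exec 'MOV B, 8'. After: A=0 B=8 C=0 D=-4 ZF=1 PC=5
Step 6: PC=5 exec 'MOV D, 10'. After: A=0 B=8 C=0 D=10 ZF=1 PC=6
Step 7: PC=6 exec 'MOV C, 8'. After: A=0 B=8 C=8 D=10 ZF=1 PC=7
Step 8: PC=7 exec 'JMP 7'. After: A=0 B=8 C=8 D=10 ZF=1 PC=7
State after step 8 equals state after step 7: the program is in a cycle of length 1 and will never halt.

Answer: no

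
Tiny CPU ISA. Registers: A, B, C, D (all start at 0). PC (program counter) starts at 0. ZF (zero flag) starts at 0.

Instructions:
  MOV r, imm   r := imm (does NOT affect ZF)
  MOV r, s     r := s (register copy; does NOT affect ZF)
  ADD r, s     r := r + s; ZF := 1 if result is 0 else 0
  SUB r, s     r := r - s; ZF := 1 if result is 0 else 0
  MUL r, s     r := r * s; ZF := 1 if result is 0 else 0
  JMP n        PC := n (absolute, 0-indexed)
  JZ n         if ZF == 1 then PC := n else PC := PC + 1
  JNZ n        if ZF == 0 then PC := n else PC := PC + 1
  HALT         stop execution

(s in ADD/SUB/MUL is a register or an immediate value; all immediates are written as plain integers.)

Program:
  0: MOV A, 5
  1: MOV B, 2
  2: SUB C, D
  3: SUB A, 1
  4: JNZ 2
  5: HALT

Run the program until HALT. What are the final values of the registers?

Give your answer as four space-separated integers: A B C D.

Answer: 0 2 0 0

Derivation:
Step 1: PC=0 exec 'MOV A, 5'. After: A=5 B=0 C=0 D=0 ZF=0 PC=1
Step 2: PC=1 exec 'MOV B, 2'. After: A=5 B=2 C=0 D=0 ZF=0 PC=2
Step 3: PC=2 exec 'SUB C, D'. After: A=5 B=2 C=0 D=0 ZF=1 PC=3
Step 4: PC=3 exec 'SUB A, 1'. After: A=4 B=2 C=0 D=0 ZF=0 PC=4
Step 5: PC=4 exec 'JNZ 2'. After: A=4 B=2 C=0 D=0 ZF=0 PC=2
Step 6: PC=2 exec 'SUB C, D'. After: A=4 B=2 C=0 D=0 ZF=1 PC=3
Step 7: PC=3 exec 'SUB A, 1'. After: A=3 B=2 C=0 D=0 ZF=0 PC=4
Step 8: PC=4 exec 'JNZ 2'. After: A=3 B=2 C=0 D=0 ZF=0 PC=2
Step 9: PC=2 exec 'SUB C, D'. After: A=3 B=2 C=0 D=0 ZF=1 PC=3
Step 10: PC=3 exec 'SUB A, 1'. After: A=2 B=2 C=0 D=0 ZF=0 PC=4
Step 11: PC=4 exec 'JNZ 2'. After: A=2 B=2 C=0 D=0 ZF=0 PC=2
Step 12: PC=2 exec 'SUB C, D'. After: A=2 B=2 C=0 D=0 ZF=1 PC=3
Step 13: PC=3 exec 'SUB A, 1'. After: A=1 B=2 C=0 D=0 ZF=0 PC=4
Step 14: PC=4 exec 'JNZ 2'. After: A=1 B=2 C=0 D=0 ZF=0 PC=2
Step 15: PC=2 exec 'SUB C, D'. After: A=1 B=2 C=0 D=0 ZF=1 PC=3
Step 16: PC=3 exec 'SUB A, 1'. After: A=0 B=2 C=0 D=0 ZF=1 PC=4
Step 17: PC=4 exec 'JNZ 2'. After: A=0 B=2 C=0 D=0 ZF=1 PC=5
Step 18: PC=5 exec 'HALT'. After: A=0 B=2 C=0 D=0 ZF=1 PC=5 HALTED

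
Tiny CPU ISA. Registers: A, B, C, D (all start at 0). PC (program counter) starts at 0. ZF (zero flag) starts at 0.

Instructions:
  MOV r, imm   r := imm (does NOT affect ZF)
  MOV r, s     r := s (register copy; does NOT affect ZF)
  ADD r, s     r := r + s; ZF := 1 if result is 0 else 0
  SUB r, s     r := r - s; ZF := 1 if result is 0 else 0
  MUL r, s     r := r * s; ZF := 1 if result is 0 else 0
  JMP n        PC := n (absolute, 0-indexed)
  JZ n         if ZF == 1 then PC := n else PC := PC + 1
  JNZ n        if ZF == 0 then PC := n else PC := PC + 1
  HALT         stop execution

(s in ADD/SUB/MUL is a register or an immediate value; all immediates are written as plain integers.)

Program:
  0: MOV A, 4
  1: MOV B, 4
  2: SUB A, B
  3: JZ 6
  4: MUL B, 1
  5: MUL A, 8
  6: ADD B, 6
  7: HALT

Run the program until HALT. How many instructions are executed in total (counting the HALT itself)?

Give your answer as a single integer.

Step 1: PC=0 exec 'MOV A, 4'. After: A=4 B=0 C=0 D=0 ZF=0 PC=1
Step 2: PC=1 exec 'MOV B, 4'. After: A=4 B=4 C=0 D=0 ZF=0 PC=2
Step 3: PC=2 exec 'SUB A, B'. After: A=0 B=4 C=0 D=0 ZF=1 PC=3
Step 4: PC=3 exec 'JZ 6'. After: A=0 B=4 C=0 D=0 ZF=1 PC=6
Step 5: PC=6 exec 'ADD B, 6'. After: A=0 B=10 C=0 D=0 ZF=0 PC=7
Step 6: PC=7 exec 'HALT'. After: A=0 B=10 C=0 D=0 ZF=0 PC=7 HALTED
Total instructions executed: 6

Answer: 6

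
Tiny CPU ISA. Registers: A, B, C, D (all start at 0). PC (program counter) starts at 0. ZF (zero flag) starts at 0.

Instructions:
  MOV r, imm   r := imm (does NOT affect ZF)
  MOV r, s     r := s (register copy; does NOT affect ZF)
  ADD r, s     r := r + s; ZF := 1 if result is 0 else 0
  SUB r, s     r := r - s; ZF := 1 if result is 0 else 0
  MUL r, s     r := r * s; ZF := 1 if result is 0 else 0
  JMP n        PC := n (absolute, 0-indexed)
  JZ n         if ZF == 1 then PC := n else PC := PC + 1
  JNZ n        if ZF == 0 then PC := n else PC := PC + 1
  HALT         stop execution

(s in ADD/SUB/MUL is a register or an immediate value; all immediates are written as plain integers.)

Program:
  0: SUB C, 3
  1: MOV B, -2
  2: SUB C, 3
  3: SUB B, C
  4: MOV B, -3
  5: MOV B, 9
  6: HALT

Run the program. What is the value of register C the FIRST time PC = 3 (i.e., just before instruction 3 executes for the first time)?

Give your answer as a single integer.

Step 1: PC=0 exec 'SUB C, 3'. After: A=0 B=0 C=-3 D=0 ZF=0 PC=1
Step 2: PC=1 exec 'MOV B, -2'. After: A=0 B=-2 C=-3 D=0 ZF=0 PC=2
Step 3: PC=2 exec 'SUB C, 3'. After: A=0 B=-2 C=-6 D=0 ZF=0 PC=3
First time PC=3: C=-6

-6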